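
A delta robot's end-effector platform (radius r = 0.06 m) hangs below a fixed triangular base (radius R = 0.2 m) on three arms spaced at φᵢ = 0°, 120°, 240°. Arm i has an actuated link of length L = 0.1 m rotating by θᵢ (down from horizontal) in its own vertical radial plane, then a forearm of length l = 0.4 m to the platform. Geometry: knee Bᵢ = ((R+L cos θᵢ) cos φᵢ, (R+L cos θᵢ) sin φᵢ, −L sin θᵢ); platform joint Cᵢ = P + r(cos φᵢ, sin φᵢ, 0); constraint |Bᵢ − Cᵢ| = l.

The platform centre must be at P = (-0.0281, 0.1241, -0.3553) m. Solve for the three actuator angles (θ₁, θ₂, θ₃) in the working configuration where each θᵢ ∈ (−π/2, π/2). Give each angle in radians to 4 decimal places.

θ₁ = 0.6978, θ₂ = -0.2623, θ₃ = 1.0471

φ1=0.0° → target in arm frame (-0.0281, 0.1241)
  A cos θ + B sin θ = C:  0.1681·cos θ + -0.3553·sin θ = -0.0995
  √(A²+B²)=0.3931;  θ1 = -1.1289+1.8267 ≈ 0.6978
rotate P by −φ2: (0.1215, -0.0377, -0.3553)
  A cos θ + B sin θ = C:  0.0185·cos θ + -0.3553·sin θ = 0.1100
  √(A²+B²)=0.3558;  θ2 = -1.5188+1.2565 ≈ -0.2623
arm 3 (φ=240.0°): x'=-0.0934, y'=-0.0864
  e−x'=0.2334;  (l²−L²−(e−x')²−y'²−z²)/2L = -0.1909
  θ3 = atan2(B,A) + arccos(C/0.4251) = 1.0471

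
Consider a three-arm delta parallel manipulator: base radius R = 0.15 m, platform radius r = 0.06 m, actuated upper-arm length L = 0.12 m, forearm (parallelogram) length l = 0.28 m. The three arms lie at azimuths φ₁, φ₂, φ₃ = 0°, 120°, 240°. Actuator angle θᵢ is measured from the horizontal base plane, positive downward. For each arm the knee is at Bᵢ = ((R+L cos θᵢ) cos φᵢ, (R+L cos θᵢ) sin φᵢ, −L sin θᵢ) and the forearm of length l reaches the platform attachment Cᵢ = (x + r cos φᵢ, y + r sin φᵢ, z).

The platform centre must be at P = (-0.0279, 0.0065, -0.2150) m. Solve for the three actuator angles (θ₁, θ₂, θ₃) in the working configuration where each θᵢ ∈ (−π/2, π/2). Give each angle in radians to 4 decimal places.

θ₁ = 0.4364, θ₂ = 0.0865, θ₃ = 0.1744

rotate P by −φ1: (-0.0279, 0.0065, -0.2150)
  A=0.1179, B=-0.2150, C=(l²−L²−A²−y'²−z²)/(2L)=0.0160
  γ=atan2(-0.2150,0.1179)=-1.0692;  ψ=arccos(0.0651)=1.5056;  θ1=γ+ψ≈0.4364
arm 2 (φ=120.0°): x'=0.0196, y'=0.0209
  e−x'=0.0704;  (l²−L²−(e−x')²−y'²−z²)/2L = 0.0516
  √(A²+B²)=0.2262;  θ2 = -1.2543+1.3408 ≈ 0.0865
arm 3 (φ=240.0°): x'=0.0083, y'=-0.0274
  A cos θ + B sin θ = C:  0.0817·cos θ + -0.2150·sin θ = 0.0431
  γ=atan2(-0.2150,0.0817)=-1.2077;  ψ=arccos(0.1875)=1.3821;  θ3=γ+ψ≈0.1744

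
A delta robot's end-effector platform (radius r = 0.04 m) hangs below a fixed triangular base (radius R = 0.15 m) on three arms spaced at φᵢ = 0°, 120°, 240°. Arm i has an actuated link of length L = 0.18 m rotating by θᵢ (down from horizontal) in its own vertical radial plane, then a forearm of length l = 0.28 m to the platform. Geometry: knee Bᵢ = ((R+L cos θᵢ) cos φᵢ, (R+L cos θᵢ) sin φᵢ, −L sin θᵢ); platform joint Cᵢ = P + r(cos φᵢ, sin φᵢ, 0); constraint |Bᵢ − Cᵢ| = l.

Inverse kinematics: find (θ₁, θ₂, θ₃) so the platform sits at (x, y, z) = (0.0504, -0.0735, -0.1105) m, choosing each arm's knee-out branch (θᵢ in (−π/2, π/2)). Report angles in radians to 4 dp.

θ₁ = -0.0871, θ₂ = 1.1345, θ₃ = 0.0869

arm 1 (φ=0.0°): x'=0.0504, y'=-0.0735
  A cos θ + B sin θ = C:  0.0596·cos θ + -0.1105·sin θ = 0.0690
  θ1 = atan2(B,A) + arccos(C/0.1255) = -0.0871
arm 2 (φ=120.0°): x'=-0.0889, y'=-0.0069
  A cos θ + B sin θ = C:  0.1989·cos θ + -0.1105·sin θ = -0.0161
  γ=atan2(-0.1105,0.1989)=-0.5072;  ψ=arccos(-0.0708)=1.6417;  θ2=γ+ψ≈1.1345
φ3=240.0° → target in arm frame (0.0385, 0.0804)
  e−x'=0.0715;  (l²−L²−(e−x')²−y'²−z²)/2L = 0.0617
  γ=atan2(-0.1105,0.0715)=-0.9962;  ψ=arccos(0.4686)=1.0831;  θ3=γ+ψ≈0.0869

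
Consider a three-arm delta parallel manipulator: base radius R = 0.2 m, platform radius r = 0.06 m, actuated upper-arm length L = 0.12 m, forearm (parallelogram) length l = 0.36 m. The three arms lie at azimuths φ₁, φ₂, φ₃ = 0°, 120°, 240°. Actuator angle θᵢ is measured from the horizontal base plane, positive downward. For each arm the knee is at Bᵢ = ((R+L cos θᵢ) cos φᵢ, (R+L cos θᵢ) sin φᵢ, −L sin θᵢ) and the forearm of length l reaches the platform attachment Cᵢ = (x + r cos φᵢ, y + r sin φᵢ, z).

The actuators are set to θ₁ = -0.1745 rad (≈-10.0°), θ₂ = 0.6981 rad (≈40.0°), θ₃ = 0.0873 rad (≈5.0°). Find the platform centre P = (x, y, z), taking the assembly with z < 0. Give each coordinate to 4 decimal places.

(0.0519, -0.0530, -0.2694)

O1 = (0.2582·cos0.0°, 0.2582·sin0.0°, 0.0208) = (0.2582, 0.0000, 0.0208)
O2 = (0.2319·cos120.0°, 0.2319·sin120.0°, -0.0771) = (-0.1160, 0.2009, -0.0771)
arm 3 at φ=240.0°: ρ3 = 0.2595;  O3 = (-0.1298, -0.2248, -0.0105)
eliminate P² terms by subtracting sphere 1 from 2 and 3
linear system: -0.7483x+0.4017y = -0.0073−-0.1959z; -0.7759x+-0.4495y = 0.0004−-0.0626z
det = 0.6481;  x = 0.0049+-0.1747z,  y = -0.0092+0.1623z
into |P−O₁|² = l²: 1.0569z² + 0.0438z + -0.0649 = 0;  Δ = 0.2763;  z = -0.2694 or 0.2280 → z<0 root = -0.2694
x = 0.0519, y = -0.0530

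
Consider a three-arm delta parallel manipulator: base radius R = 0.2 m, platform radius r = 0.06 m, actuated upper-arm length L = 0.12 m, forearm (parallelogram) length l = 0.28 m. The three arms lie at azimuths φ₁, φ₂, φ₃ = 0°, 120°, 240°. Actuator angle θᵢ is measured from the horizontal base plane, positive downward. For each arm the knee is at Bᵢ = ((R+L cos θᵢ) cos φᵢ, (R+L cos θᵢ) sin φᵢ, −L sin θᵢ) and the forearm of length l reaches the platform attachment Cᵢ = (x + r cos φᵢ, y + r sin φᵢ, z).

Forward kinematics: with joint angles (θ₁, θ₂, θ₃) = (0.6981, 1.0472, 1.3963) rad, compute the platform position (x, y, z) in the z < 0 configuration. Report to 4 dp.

φ1=0.0°: virtual centre (0.2319, 0.0000, -0.0771), radius l
O2 = (0.2000·cos120.0°, 0.2000·sin120.0°, -0.1039) = (-0.1000, 0.1732, -0.1039)
φ3=240.0°: virtual centre (-0.0804, -0.1393, -0.1182), radius l
subtract pairs → two planes through P
[-0.6639 0.3464 -0.0536]·P = -0.0089;  [-0.6247 -0.2786 -0.0821]·P = -0.0199
det = 0.4013;  x = 0.0234+-0.1081z,  y = 0.0190+-0.0524z
quadratic in z: (1.0144)z²+(0.1973)z+(-0.0286)=0, √Δ=0.3937 → z ∈ {-0.2913, 0.0968}; z = -0.2913 (taking z<0)
x = 0.0549, y = 0.0343

(0.0549, 0.0343, -0.2913)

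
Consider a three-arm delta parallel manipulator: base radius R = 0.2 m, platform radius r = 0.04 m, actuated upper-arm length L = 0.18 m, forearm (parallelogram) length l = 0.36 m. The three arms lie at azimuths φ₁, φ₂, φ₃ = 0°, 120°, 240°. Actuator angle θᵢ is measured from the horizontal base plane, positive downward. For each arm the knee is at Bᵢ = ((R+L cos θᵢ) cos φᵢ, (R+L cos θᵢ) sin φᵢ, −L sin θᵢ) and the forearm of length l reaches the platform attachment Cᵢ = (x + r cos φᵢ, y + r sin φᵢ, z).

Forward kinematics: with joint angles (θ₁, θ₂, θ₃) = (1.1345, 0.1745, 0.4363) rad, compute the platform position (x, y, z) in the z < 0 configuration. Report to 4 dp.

arm 1 at φ=0.0°: (R−r)+L cos θ1 = 0.2361;  centre 1 = (0.2361, 0.0000, -0.1631)
φ2=120.0°: virtual centre (-0.1686, 0.2921, -0.0313), radius l
centre 3 = (0.3231·cos240.0°, 0.3231·sin240.0°, -0.0761) = (-0.1616, -0.2798, -0.0761)
|centre ₂|²−|centre ₁|² = 0.0324;  |centre ₃|²−|centre ₁|² = 0.0279
plane₁₂: -0.8094x+0.5842y+0.2638z = 0.0324
det = 0.9176;  x = -0.0375+0.2718z,  y = 0.0035+-0.0750z
sphere 1 gives Az²+Bz+C=0 with A=1.0795, B=0.1771, C=-0.0281;  B²−4AC=0.1529;  roots -0.2631, 0.0991;  negative root z = -0.2631
x = -0.1090, y = 0.0232

(-0.1090, 0.0232, -0.2631)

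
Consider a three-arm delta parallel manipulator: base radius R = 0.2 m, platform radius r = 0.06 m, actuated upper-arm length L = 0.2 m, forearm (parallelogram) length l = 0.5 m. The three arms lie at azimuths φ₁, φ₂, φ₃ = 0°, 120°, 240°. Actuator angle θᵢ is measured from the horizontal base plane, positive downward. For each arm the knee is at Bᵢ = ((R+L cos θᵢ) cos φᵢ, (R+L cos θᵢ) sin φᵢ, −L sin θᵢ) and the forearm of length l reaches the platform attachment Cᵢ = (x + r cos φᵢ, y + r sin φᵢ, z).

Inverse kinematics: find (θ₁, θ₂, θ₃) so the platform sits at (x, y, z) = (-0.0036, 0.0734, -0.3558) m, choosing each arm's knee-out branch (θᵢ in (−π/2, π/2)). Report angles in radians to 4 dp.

arm 1 (φ=0.0°): x'=-0.0036, y'=0.0734
  A=0.1436, B=-0.3558, C=(l²−L²−A²−y'²−z²)/(2L)=0.1435
  √(A²+B²)=0.3837;  θ1 = -1.1872+1.1875 ≈ 0.0003
φ2=120.0° → target in arm frame (0.0654, -0.0336)
  A=0.0746, B=-0.3558, C=(l²−L²−A²−y'²−z²)/(2L)=0.1918
  θ2 = atan2(B,A) + arccos(C/0.3635) = -0.3489
arm 3 (φ=240.0°): x'=-0.0618, y'=-0.0398
  A cos θ + B sin θ = C:  0.2018·cos θ + -0.3558·sin θ = 0.1028
  θ3 = atan2(B,A) + arccos(C/0.4090) = 0.2619

θ₁ = 0.0003, θ₂ = -0.3489, θ₃ = 0.2619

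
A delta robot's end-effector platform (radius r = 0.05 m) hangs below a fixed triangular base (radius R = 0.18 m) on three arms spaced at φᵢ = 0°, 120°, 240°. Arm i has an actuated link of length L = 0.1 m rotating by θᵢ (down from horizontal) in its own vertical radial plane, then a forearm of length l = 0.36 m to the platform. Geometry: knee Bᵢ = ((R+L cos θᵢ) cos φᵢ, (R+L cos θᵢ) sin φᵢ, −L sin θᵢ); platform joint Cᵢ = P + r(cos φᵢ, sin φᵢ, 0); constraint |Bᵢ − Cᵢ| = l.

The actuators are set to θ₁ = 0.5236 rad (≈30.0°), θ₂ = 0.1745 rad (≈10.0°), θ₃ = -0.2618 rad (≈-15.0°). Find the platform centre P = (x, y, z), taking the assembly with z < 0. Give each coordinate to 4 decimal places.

(-0.0517, -0.0311, -0.2880)

S1 = (0.2166·cos0.0°, 0.2166·sin0.0°, -0.0500) = (0.2166, 0.0000, -0.0500)
φ2=120.0°: virtual centre (-0.1142, 0.1979, -0.0174), radius l
S3 = (0.2266·cos240.0°, 0.2266·sin240.0°, 0.0259) = (-0.1133, -0.1962, 0.0259)
|S₂|²−|S₁|² = 0.0031;  |S₃|²−|S₁|² = 0.0026
[-0.6617 0.3957 0.0653]·P = 0.0031;  [-0.6598 -0.3925 0.1518]·P = 0.0026
Cramer: x(z) = -0.0043+0.1645z;  y(z) = 0.0006+0.1101z
sphere 1 gives Az²+Bz+C=0 with A=1.0392, B=0.0275, C=-0.0783;  B²−4AC=0.3262;  roots -0.2880, 0.2616;  negative root z = -0.2880
x = -0.0517, y = -0.0311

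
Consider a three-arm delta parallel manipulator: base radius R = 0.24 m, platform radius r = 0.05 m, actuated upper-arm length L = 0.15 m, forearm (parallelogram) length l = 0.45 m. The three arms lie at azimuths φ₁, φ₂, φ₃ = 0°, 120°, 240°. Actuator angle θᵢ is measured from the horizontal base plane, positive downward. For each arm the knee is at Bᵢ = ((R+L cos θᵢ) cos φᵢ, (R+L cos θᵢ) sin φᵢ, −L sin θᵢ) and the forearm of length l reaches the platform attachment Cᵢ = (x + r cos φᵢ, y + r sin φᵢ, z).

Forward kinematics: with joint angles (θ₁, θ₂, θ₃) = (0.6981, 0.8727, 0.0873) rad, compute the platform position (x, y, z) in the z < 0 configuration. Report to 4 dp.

(-0.0261, -0.0901, -0.3877)

arm 1 at φ=0.0°: (R−r)+L cos θ1 = 0.3049;  centre 1 = (0.3049, 0.0000, -0.0964)
φ2=120.0°: virtual centre (-0.1432, 0.2480, -0.1149), radius l
φ3=240.0°: virtual centre (-0.1697, -0.2940, -0.0131), radius l
|centre ₂|²−|centre ₁|² = -0.0070;  |centre ₃|²−|centre ₁|² = 0.0131
linear system: -0.8962x+0.4961y = -0.0070−-0.0370z; -0.9492x+-0.5879y = 0.0131−0.1667z
det = 0.9978;  x = -0.0024+0.0611z,  y = -0.0185+0.1849z
quadratic in z: (1.0379)z²+(0.1485)z+(-0.0984)=0, √Δ=0.6563 → z ∈ {-0.3877, 0.2446}; z = -0.3877 (taking z<0)
x = -0.0261, y = -0.0901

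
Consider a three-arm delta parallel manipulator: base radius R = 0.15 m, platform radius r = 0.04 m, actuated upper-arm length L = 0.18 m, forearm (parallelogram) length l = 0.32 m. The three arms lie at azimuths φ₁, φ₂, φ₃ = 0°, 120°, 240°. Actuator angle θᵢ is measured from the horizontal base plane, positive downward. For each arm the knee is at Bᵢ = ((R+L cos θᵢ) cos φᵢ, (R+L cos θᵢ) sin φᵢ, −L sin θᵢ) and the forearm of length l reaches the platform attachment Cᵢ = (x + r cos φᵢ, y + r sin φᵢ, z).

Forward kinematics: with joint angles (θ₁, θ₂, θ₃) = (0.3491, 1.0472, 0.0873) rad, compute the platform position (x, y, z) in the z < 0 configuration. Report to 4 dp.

arm 1 at φ=0.0°: (R−r)+L cos θ1 = 0.2791;  centre 1 = (0.2791, 0.0000, -0.0616)
centre 2 = (0.2000·cos120.0°, 0.2000·sin120.0°, -0.1559) = (-0.1000, 0.1732, -0.1559)
centre 3 = (0.2893·cos240.0°, 0.2893·sin240.0°, -0.0157) = (-0.1447, -0.2506, -0.0157)
|centre ₂|²−|centre ₁|² = -0.0174;  |centre ₃|²−|centre ₁|² = 0.0022
plane₁₂: -0.7583x+0.3464y+-0.1886z = -0.0174
Cramer: x(z) = 0.0118-0.0931z;  y(z) = -0.0244+0.3406z
sphere 1 gives Az²+Bz+C=0 with A=1.1247, B=0.1563, C=-0.0265;  B²−4AC=0.1438;  roots -0.2381, 0.0991;  negative root z = -0.2381
x = 0.0340, y = -0.1055

(0.0340, -0.1055, -0.2381)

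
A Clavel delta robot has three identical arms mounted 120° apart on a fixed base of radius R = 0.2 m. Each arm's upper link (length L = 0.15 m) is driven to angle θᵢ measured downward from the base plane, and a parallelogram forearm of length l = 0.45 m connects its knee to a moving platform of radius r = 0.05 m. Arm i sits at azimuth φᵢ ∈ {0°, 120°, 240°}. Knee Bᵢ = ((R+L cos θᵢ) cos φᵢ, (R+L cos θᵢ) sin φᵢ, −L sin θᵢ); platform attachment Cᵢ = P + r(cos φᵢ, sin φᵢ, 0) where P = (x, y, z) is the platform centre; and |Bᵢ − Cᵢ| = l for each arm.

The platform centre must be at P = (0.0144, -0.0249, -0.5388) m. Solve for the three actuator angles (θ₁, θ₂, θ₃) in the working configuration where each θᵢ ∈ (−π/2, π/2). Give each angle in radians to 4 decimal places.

θ₁ = 1.1346, θ₂ = 1.3091, θ₃ = 1.1347

rotate P by −φ1: (0.0144, -0.0249, -0.5388)
  e−x'=0.1356;  (l²−L²−(e−x')²−y'²−z²)/2L = -0.4310
  √(A²+B²)=0.5556;  θ1 = -1.3242+2.4588 ≈ 1.1346
φ2=120.0° → target in arm frame (-0.0288, 0.0000)
  e−x'=0.1788;  (l²−L²−(e−x')²−y'²−z²)/2L = -0.4742
  √(A²+B²)=0.5677;  θ2 = -1.2504+2.5595 ≈ 1.3091
φ3=240.0° → target in arm frame (0.0144, 0.0249)
  e−x'=0.1356;  (l²−L²−(e−x')²−y'²−z²)/2L = -0.4311
  θ3 = atan2(B,A) + arccos(C/0.5556) = 1.1347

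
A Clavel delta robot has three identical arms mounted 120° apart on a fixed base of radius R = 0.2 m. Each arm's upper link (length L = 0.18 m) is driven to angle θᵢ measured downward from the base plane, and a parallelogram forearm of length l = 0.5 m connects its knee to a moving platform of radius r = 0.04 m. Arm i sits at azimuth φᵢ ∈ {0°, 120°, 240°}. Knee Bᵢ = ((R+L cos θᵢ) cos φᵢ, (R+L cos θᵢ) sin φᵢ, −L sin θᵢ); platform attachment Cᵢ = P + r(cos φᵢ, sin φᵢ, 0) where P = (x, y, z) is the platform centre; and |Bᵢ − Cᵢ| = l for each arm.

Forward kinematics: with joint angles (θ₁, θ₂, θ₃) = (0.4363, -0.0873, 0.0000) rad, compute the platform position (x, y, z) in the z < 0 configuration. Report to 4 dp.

(-0.0707, 0.0101, -0.3839)

φ1=0.0°: virtual centre (0.3231, 0.0000, -0.0761), radius l
S2 = (0.3393·cos120.0°, 0.3393·sin120.0°, 0.0157) = (-0.1697, 0.2939, 0.0157)
arm 3 at φ=240.0°: e+L cos θ3 = 0.3400;  S3 = (-0.1700, -0.2944, 0.0000)
eliminate P² terms by subtracting sphere 1 from 2 and 3
plane₁₂: -0.9856x+0.5877y+0.1835z = 0.0052
Cramer: x(z) = -0.0054+0.1702z;  y(z) = -0.0002-0.0268z
into |P−S₁|² = l²: 1.0297z² + 0.0403z + -0.1363 = 0;  Δ = 0.5630;  z = -0.3839 or 0.3448 → z<0 root = -0.3839
x = -0.0707, y = 0.0101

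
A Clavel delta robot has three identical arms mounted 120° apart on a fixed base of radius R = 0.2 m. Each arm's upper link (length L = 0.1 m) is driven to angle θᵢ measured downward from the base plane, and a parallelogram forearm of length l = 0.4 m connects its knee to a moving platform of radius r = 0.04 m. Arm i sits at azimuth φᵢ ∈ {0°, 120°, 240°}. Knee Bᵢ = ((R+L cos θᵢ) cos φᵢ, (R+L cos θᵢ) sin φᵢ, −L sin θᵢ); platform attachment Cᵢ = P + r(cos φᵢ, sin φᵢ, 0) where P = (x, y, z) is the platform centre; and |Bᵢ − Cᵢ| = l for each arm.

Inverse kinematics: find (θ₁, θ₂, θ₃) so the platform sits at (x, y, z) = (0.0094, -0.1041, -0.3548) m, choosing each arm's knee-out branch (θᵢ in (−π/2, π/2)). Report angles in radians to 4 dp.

θ₁ = 0.5237, θ₂ = 1.1343, θ₃ = -0.0004

φ1=0.0° → target in arm frame (0.0094, -0.1041)
  A=0.1506, B=-0.3548, C=(l²−L²−A²−y'²−z²)/(2L)=-0.0470
  θ1 = atan2(B,A) + arccos(C/0.3854) = 0.5237
φ2=120.0° → target in arm frame (-0.0949, 0.0439)
  A=0.2549, B=-0.3548, C=(l²−L²−A²−y'²−z²)/(2L)=-0.2138
  θ2 = atan2(B,A) + arccos(C/0.4368) = 1.1343
arm 3 (φ=240.0°): x'=0.0855, y'=0.0602
  A cos θ + B sin θ = C:  0.0745·cos θ + -0.3548·sin θ = 0.0747
  θ3 = atan2(B,A) + arccos(C/0.3625) = -0.0004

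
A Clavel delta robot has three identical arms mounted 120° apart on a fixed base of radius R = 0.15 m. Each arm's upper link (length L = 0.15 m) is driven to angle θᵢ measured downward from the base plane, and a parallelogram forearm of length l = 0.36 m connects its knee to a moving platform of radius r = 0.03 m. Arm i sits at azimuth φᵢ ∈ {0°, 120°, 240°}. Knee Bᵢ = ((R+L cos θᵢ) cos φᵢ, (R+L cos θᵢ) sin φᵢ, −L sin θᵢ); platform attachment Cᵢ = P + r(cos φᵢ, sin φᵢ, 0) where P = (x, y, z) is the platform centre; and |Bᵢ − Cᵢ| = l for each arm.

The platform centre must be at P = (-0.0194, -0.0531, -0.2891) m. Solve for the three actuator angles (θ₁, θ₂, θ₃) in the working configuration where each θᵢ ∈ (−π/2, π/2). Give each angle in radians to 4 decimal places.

arm 1 (φ=0.0°): x'=-0.0194, y'=-0.0531
  e−x'=0.1394;  (l²−L²−(e−x')²−y'²−z²)/2L = 0.0042
  √(A²+B²)=0.3210;  θ1 = -1.1215+1.5576 ≈ 0.4361
rotate P by −φ2: (-0.0363, 0.0434, -0.2891)
  e−x'=0.1563;  (l²−L²−(e−x')²−y'²−z²)/2L = -0.0093
  θ2 = atan2(B,A) + arccos(C/0.3286) = 0.5238
rotate P by −φ3: (0.0557, 0.0097, -0.2891)
  A cos θ + B sin θ = C:  0.0643·cos θ + -0.2891·sin θ = 0.0643
  θ3 = atan2(B,A) + arccos(C/0.2962) = 0.0001

θ₁ = 0.4361, θ₂ = 0.5238, θ₃ = 0.0001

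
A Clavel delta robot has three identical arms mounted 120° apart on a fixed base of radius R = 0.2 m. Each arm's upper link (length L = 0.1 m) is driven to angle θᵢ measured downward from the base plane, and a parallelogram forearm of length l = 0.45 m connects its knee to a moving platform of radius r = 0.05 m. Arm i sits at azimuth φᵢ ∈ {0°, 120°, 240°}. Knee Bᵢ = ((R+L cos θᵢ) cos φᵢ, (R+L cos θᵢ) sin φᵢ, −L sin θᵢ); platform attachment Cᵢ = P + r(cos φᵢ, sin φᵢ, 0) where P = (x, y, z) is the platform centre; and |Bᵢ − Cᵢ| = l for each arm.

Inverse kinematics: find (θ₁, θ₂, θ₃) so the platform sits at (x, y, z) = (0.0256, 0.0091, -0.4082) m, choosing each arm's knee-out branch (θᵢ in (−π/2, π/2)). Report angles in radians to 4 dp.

rotate P by −φ1: (0.0256, 0.0091, -0.4082)
  A cos θ + B sin θ = C:  0.1244·cos θ + -0.4082·sin θ = 0.0516
  θ1 = atan2(B,A) + arccos(C/0.4267) = 0.1747
φ2=120.0° → target in arm frame (-0.0049, -0.0267)
  e−x'=0.1549;  (l²−L²−(e−x')²−y'²−z²)/2L = 0.0058
  √(A²+B²)=0.4366;  θ2 = -1.2081+1.5575 ≈ 0.3495
φ3=240.0° → target in arm frame (-0.0207, 0.0176)
  e−x'=0.1707;  (l²−L²−(e−x')²−y'²−z²)/2L = -0.0178
  √(A²+B²)=0.4424;  θ3 = -1.1748+1.6111 ≈ 0.4364

θ₁ = 0.1747, θ₂ = 0.3495, θ₃ = 0.4364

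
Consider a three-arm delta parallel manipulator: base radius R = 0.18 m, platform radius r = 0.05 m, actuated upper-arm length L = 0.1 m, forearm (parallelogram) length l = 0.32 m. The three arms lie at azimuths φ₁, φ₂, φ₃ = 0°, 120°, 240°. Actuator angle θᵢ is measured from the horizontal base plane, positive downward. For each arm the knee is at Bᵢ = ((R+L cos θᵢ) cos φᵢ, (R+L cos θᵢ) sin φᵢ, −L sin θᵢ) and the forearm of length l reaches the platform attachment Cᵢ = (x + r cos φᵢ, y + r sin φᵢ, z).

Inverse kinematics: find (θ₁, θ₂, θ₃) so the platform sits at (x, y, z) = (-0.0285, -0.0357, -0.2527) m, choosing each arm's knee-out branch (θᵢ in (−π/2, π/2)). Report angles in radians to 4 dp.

θ₁ = 0.5242, θ₂ = 0.4364, θ₃ = -0.0871

arm 1 (φ=0.0°): x'=-0.0285, y'=-0.0357
  A=0.1585, B=-0.2527, C=(l²−L²−A²−y'²−z²)/(2L)=0.0107
  √(A²+B²)=0.2983;  θ1 = -1.0106+1.5348 ≈ 0.5242
rotate P by −φ2: (-0.0167, 0.0425, -0.2527)
  A cos θ + B sin θ = C:  0.1467·cos θ + -0.2527·sin θ = 0.0261
  γ=atan2(-0.2527,0.1467)=-1.0449;  ψ=arccos(0.0894)=1.4813;  θ2=γ+ψ≈0.4364
arm 3 (φ=240.0°): x'=0.0452, y'=-0.0068
  A cos θ + B sin θ = C:  0.0848·cos θ + -0.2527·sin θ = 0.1065
  √(A²+B²)=0.2666;  θ3 = -1.2469+1.1598 ≈ -0.0871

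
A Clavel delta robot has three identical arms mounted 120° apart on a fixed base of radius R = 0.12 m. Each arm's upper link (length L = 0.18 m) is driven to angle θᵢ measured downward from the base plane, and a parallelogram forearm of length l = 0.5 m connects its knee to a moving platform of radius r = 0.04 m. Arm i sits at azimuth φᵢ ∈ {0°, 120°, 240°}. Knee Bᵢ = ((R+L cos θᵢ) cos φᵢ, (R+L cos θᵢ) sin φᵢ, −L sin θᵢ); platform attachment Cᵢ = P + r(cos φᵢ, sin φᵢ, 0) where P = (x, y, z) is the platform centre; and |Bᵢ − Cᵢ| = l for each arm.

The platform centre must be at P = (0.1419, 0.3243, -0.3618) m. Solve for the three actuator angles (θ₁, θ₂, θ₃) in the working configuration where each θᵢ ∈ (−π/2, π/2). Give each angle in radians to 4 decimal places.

θ₁ = 0.0001, θ₂ = -0.2621, θ₃ = 1.3964

arm 1 (φ=0.0°): x'=0.1419, y'=0.3243
  A=-0.0619, B=-0.3618, C=(l²−L²−A²−y'²−z²)/(2L)=-0.0619
  √(A²+B²)=0.3671;  θ1 = -1.7402+1.7404 ≈ 0.0001
φ2=120.0° → target in arm frame (0.2099, -0.2850)
  e−x'=-0.1299;  (l²−L²−(e−x')²−y'²−z²)/2L = -0.0317
  θ2 = atan2(B,A) + arccos(C/0.3844) = -0.2621
rotate P by −φ3: (-0.3518, -0.0393, -0.3618)
  A cos θ + B sin θ = C:  0.4318·cos θ + -0.3618·sin θ = -0.2814
  γ=atan2(-0.3618,0.4318)=-0.6974;  ψ=arccos(-0.4995)=2.0938;  θ3=γ+ψ≈1.3964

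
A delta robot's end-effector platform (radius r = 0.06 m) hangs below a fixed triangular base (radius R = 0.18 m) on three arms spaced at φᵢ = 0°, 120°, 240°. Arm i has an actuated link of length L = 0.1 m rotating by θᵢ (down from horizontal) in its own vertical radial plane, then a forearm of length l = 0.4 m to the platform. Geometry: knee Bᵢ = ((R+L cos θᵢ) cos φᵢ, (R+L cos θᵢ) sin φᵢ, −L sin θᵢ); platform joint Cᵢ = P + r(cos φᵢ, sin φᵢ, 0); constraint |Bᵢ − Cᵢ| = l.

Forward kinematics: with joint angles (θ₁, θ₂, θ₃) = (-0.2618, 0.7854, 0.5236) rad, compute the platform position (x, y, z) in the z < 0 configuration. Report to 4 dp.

(0.1049, -0.0295, -0.3571)

φ1=0.0°: virtual centre (0.2166, 0.0000, 0.0259), radius l
arm 2 at φ=120.0°: (R−r)+L cos θ2 = 0.1907;  O2 = (-0.0954, 0.1652, -0.0707)
O3 = (0.2066·cos240.0°, 0.2066·sin240.0°, -0.0500) = (-0.1033, -0.1789, -0.0500)
subtract pairs → two planes through P
plane₁₂: -0.6239x+0.3303y+-0.1932z = -0.0062
Cramer: x(z) = 0.0069-0.2744z;  y(z) = -0.0057+0.0665z
sphere 1 gives Az²+Bz+C=0 with A=1.0797, B=0.0625, C=-0.1153;  B²−4AC=0.5021;  roots -0.3571, 0.2992;  negative root z = -0.3571
x = 0.1049, y = -0.0295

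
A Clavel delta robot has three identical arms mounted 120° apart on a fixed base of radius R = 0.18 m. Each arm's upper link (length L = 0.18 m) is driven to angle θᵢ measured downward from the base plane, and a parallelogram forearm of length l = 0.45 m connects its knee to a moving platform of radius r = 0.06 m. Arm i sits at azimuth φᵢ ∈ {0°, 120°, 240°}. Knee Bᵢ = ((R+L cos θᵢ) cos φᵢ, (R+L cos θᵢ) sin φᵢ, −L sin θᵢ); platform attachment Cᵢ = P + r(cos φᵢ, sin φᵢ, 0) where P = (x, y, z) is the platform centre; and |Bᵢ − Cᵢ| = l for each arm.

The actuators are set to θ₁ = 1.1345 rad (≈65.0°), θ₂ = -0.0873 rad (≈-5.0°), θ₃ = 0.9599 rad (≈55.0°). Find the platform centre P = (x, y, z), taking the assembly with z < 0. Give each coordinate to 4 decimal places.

(-0.1337, 0.1615, -0.4233)

arm 1 at φ=0.0°: (R−r)+L cos θ1 = 0.1961;  centre 1 = (0.1961, 0.0000, -0.1631)
arm 2 at φ=120.0°: (R−r)+L cos θ2 = 0.2993;  centre 2 = (-0.1497, 0.2592, 0.0157)
φ3=240.0°: virtual centre (-0.1116, -0.1933, -0.1474), radius l
|centre ₂|²−|centre ₁|² = 0.0248;  |centre ₃|²−|centre ₁|² = 0.0065
linear system: -0.6914x+0.5184y = 0.0248−0.3577z; -0.6154x+-0.3867y = 0.0065−0.0314z
det = 0.5864;  x = -0.0221+0.2636z,  y = 0.0183+-0.3383z
sphere 1 gives Az²+Bz+C=0 with A=1.1840, B=0.1989, C=-0.1280;  B²−4AC=0.6455;  roots -0.4233, 0.2553;  negative root z = -0.4233
x = -0.1337, y = 0.1615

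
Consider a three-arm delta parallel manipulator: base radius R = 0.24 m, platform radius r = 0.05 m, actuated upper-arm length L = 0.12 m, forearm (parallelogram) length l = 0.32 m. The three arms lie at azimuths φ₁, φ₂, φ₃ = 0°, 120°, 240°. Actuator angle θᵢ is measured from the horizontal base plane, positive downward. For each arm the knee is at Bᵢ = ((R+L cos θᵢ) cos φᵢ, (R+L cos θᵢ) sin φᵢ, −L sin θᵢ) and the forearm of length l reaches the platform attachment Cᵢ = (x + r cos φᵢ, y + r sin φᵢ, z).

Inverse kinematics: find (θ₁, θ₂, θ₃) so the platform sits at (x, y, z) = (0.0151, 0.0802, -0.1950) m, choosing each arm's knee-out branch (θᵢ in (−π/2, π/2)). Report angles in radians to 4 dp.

arm 1 (φ=0.0°): x'=0.0151, y'=0.0802
  A cos θ + B sin θ = C:  0.1749·cos θ + -0.1950·sin θ = 0.0540
  θ1 = atan2(B,A) + arccos(C/0.2619) = 0.5236
rotate P by −φ2: (0.0619, -0.0532, -0.1950)
  e−x'=0.1281;  (l²−L²−(e−x')²−y'²−z²)/2L = 0.1281
  √(A²+B²)=0.2333;  θ2 = -0.9896+0.9897 ≈ 0.0001
φ3=240.0° → target in arm frame (-0.0770, -0.0270)
  A=0.2670, B=-0.1950, C=(l²−L²−A²−y'²−z²)/(2L)=-0.0919
  √(A²+B²)=0.3306;  θ3 = -0.6308+1.8523 ≈ 1.2216

θ₁ = 0.5236, θ₂ = 0.0001, θ₃ = 1.2216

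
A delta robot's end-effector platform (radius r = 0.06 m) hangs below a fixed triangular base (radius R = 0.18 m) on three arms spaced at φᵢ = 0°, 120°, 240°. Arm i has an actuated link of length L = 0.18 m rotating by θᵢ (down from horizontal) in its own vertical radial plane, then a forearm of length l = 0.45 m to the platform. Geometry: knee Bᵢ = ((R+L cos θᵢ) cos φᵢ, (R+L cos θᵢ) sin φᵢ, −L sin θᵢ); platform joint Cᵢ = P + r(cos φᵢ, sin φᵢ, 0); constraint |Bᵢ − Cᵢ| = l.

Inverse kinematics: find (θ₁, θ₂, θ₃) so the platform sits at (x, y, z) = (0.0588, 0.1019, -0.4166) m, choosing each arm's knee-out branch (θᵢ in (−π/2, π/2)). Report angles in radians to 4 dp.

θ₁ = 0.2621, θ₂ = 0.2619, θ₃ = 0.8729

rotate P by −φ1: (0.0588, 0.1019, -0.4166)
  e−x'=0.0612;  (l²−L²−(e−x')²−y'²−z²)/2L = -0.0488
  γ=atan2(-0.4166,0.0612)=-1.4249;  ψ=arccos(-0.1160)=1.6871;  θ1=γ+ψ≈0.2621
φ2=120.0° → target in arm frame (0.0588, -0.1019)
  A cos θ + B sin θ = C:  0.0612·cos θ + -0.4166·sin θ = -0.0488
  √(A²+B²)=0.4211;  θ2 = -1.4250+1.6870 ≈ 0.2619
φ3=240.0° → target in arm frame (-0.1176, 0.0000)
  e−x'=0.2376;  (l²−L²−(e−x')²−y'²−z²)/2L = -0.1665
  γ=atan2(-0.4166,0.2376)=-1.0524;  ψ=arccos(-0.3471)=1.9253;  θ3=γ+ψ≈0.8729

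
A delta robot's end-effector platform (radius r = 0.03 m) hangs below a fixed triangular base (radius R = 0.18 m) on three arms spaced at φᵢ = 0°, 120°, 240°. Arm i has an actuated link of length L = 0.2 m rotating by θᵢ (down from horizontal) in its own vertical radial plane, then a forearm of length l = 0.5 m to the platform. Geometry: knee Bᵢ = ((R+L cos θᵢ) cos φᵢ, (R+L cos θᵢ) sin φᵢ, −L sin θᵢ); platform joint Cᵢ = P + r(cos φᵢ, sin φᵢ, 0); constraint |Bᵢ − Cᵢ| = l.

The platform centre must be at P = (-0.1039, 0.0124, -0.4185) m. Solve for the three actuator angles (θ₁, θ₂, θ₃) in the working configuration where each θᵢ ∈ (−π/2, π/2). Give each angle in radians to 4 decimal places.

θ₁ = 0.6979, θ₂ = 0.0872, θ₃ = 0.1746

φ1=0.0° → target in arm frame (-0.1039, 0.0124)
  A=0.2539, B=-0.4185, C=(l²−L²−A²−y'²−z²)/(2L)=-0.0744
  θ1 = atan2(B,A) + arccos(C/0.4895) = 0.6979
φ2=120.0° → target in arm frame (0.0627, 0.0838)
  A=0.0873, B=-0.4185, C=(l²−L²−A²−y'²−z²)/(2L)=0.0505
  θ2 = atan2(B,A) + arccos(C/0.4275) = 0.0872
φ3=240.0° → target in arm frame (0.0412, -0.0962)
  A cos θ + B sin θ = C:  0.1088·cos θ + -0.4185·sin θ = 0.0344
  θ3 = atan2(B,A) + arccos(C/0.4324) = 0.1746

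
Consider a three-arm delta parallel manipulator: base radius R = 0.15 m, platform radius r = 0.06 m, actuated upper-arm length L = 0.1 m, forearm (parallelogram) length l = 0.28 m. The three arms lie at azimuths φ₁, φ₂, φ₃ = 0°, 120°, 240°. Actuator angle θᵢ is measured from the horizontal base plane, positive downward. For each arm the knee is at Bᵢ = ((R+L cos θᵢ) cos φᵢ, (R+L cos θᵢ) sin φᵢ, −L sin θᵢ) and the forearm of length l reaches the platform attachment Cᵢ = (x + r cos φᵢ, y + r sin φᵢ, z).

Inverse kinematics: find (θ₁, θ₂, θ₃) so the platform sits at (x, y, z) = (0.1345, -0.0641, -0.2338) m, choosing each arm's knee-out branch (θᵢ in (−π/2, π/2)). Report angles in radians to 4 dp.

θ₁ = -0.3495, θ₂ = 1.3962, θ₃ = 0.7854

rotate P by −φ1: (0.1345, -0.0641, -0.2338)
  A cos θ + B sin θ = C:  -0.0445·cos θ + -0.2338·sin θ = 0.0382
  √(A²+B²)=0.2380;  θ1 = -1.7589+1.4094 ≈ -0.3495
rotate P by −φ2: (-0.1228, -0.0844, -0.2338)
  A=0.2128, B=-0.2338, C=(l²−L²−A²−y'²−z²)/(2L)=-0.1933
  √(A²+B²)=0.3161;  θ2 = -0.8325+2.2287 ≈ 1.3962
rotate P by −φ3: (-0.0117, 0.1485, -0.2338)
  A cos θ + B sin θ = C:  0.1017·cos θ + -0.2338·sin θ = -0.0934
  γ=atan2(-0.2338,0.1017)=-1.1604;  ψ=arccos(-0.3662)=1.9457;  θ3=γ+ψ≈0.7854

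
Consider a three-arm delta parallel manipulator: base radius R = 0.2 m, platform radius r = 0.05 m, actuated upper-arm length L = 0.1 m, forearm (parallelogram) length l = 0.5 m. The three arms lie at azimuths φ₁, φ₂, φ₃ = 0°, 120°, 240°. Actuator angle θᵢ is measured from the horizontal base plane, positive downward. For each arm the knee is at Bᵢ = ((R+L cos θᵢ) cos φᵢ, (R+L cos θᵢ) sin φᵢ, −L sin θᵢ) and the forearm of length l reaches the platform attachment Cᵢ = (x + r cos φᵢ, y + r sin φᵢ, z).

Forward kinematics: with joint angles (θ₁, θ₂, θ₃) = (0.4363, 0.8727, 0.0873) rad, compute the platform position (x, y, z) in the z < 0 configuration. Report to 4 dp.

φ1=0.0°: virtual centre (0.2406, 0.0000, -0.0423), radius l
φ2=120.0°: virtual centre (-0.1071, 0.1856, -0.0766), radius l
S3 = (0.2496·cos240.0°, 0.2496·sin240.0°, -0.0087) = (-0.1248, -0.2162, -0.0087)
|S₂|²−|S₁|² = -0.0079;  |S₃|²−|S₁|² = 0.0027
plane₁₂: -0.6955x+0.3711y+-0.0687z = -0.0079
Cramer: x(z) = 0.0042-0.0084z;  y(z) = -0.0134+0.1694z
sphere 1 gives Az²+Bz+C=0 with A=1.0288, B=0.0840, C=-0.1921;  B²−4AC=0.7977;  roots -0.4749, 0.3933;  negative root z = -0.4749
x = 0.0082, y = -0.0938

(0.0082, -0.0938, -0.4749)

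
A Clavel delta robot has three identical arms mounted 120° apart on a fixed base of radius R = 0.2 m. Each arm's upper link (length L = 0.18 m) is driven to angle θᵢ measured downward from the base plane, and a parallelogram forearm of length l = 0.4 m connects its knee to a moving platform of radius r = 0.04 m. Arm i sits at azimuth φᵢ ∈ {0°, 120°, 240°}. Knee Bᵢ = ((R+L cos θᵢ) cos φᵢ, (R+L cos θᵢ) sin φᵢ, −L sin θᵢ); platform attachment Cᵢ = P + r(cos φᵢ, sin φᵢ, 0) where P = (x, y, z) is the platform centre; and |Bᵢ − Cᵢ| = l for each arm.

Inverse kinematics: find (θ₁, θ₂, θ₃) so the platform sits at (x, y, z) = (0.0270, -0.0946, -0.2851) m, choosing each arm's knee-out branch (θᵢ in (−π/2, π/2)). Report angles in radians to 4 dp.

θ₁ = 0.2618, θ₂ = 0.8725, θ₃ = 0.0003

φ1=0.0° → target in arm frame (0.0270, -0.0946)
  e−x'=0.1330;  (l²−L²−(e−x')²−y'²−z²)/2L = 0.0547
  θ1 = atan2(B,A) + arccos(C/0.3146) = 0.2618
rotate P by −φ2: (-0.0954, 0.0239, -0.2851)
  e−x'=0.2554;  (l²−L²−(e−x')²−y'²−z²)/2L = -0.0542
  γ=atan2(-0.2851,0.2554)=-0.8402;  ψ=arccos(-0.1415)=1.7128;  θ2=γ+ψ≈0.8725
φ3=240.0° → target in arm frame (0.0684, 0.0707)
  A=0.0916, B=-0.2851, C=(l²−L²−A²−y'²−z²)/(2L)=0.0915
  γ=atan2(-0.2851,0.0916)=-1.2600;  ψ=arccos(0.3055)=1.2603;  θ3=γ+ψ≈0.0003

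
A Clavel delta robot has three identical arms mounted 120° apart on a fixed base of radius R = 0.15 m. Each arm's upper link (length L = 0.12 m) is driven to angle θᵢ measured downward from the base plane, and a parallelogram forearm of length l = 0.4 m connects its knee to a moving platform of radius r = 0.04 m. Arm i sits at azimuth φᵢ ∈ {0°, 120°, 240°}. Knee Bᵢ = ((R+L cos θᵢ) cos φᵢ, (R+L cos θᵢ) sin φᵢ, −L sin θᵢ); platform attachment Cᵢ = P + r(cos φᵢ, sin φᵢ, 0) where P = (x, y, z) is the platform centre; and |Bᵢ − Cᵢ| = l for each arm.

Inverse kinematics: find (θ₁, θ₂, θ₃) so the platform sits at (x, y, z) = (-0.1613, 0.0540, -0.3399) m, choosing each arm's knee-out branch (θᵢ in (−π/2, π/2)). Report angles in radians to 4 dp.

θ₁ = 1.1349, θ₂ = -0.2617, θ₃ = 0.2623

rotate P by −φ1: (-0.1613, 0.0540, -0.3399)
  A=0.2713, B=-0.3399, C=(l²−L²−A²−y'²−z²)/(2L)=-0.1935
  θ1 = atan2(B,A) + arccos(C/0.4349) = 1.1349
rotate P by −φ2: (0.1274, 0.1127, -0.3399)
  A cos θ + B sin θ = C:  -0.0174·cos θ + -0.3399·sin θ = 0.0711
  θ2 = atan2(B,A) + arccos(C/0.3403) = -0.2617
arm 3 (φ=240.0°): x'=0.0339, y'=-0.1667
  e−x'=0.0761;  (l²−L²−(e−x')²−y'²−z²)/2L = -0.0146
  θ3 = atan2(B,A) + arccos(C/0.3483) = 0.2623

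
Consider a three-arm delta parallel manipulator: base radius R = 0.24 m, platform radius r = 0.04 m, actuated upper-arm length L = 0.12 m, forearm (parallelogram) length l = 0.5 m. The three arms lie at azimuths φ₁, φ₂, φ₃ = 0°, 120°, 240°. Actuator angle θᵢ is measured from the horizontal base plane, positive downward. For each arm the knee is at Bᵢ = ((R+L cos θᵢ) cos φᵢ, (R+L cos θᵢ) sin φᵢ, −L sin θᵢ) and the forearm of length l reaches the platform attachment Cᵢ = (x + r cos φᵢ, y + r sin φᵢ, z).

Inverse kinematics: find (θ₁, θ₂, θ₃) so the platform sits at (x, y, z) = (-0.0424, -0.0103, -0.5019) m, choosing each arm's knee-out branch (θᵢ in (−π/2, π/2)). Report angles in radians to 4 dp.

θ₁ = 1.0466, θ₂ = 0.7852, θ₃ = 0.6978

rotate P by −φ1: (-0.0424, -0.0103, -0.5019)
  A=0.2424, B=-0.5019, C=(l²−L²−A²−y'²−z²)/(2L)=-0.3132
  θ1 = atan2(B,A) + arccos(C/0.5574) = 1.0466
arm 2 (φ=120.0°): x'=0.0123, y'=0.0419
  A=0.1877, B=-0.5019, C=(l²−L²−A²−y'²−z²)/(2L)=-0.2221
  √(A²+B²)=0.5359;  θ2 = -1.2129+1.9981 ≈ 0.7852
φ3=240.0° → target in arm frame (0.0301, -0.0316)
  e−x'=0.1699;  (l²−L²−(e−x')²−y'²−z²)/2L = -0.1923
  √(A²+B²)=0.5299;  θ3 = -1.2444+1.9423 ≈ 0.6978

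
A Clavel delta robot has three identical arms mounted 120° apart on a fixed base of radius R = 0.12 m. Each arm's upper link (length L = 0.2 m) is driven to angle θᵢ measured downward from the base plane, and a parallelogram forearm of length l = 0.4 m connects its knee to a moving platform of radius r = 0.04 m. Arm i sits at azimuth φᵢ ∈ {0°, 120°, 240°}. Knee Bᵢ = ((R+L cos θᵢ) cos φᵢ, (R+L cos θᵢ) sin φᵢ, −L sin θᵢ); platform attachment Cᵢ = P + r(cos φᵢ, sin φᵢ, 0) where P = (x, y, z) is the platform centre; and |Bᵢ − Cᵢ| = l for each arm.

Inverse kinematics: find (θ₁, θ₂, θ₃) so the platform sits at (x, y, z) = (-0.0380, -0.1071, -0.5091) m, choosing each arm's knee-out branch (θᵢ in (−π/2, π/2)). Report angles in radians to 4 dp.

rotate P by −φ1: (-0.0380, -0.1071, -0.5091)
  e−x'=0.1180;  (l²−L²−(e−x')²−y'²−z²)/2L = -0.4114
  γ=atan2(-0.5091,0.1180)=-1.3430;  ψ=arccos(-0.7873)=2.4772;  θ1=γ+ψ≈1.1342
arm 2 (φ=120.0°): x'=-0.0738, y'=0.0865
  A=0.1538, B=-0.5091, C=(l²−L²−A²−y'²−z²)/(2L)=-0.4257
  θ2 = atan2(B,A) + arccos(C/0.5318) = 1.2215
φ3=240.0° → target in arm frame (0.1118, 0.0206)
  A=-0.0318, B=-0.5091, C=(l²−L²−A²−y'²−z²)/(2L)=-0.3515
  √(A²+B²)=0.5101;  θ3 = -1.6331+2.3312 ≈ 0.6981

θ₁ = 1.1342, θ₂ = 1.2215, θ₃ = 0.6981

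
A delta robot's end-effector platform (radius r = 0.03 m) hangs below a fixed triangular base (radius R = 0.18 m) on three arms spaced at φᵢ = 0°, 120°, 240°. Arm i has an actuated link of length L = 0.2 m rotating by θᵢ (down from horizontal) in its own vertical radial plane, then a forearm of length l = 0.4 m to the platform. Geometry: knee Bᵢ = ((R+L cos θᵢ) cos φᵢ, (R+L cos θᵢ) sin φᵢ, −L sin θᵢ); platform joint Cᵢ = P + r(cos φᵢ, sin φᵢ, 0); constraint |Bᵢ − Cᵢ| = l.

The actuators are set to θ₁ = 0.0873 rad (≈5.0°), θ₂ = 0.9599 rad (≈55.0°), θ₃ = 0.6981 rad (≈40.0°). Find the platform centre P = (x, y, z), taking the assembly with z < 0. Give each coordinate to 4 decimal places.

arm 1 at φ=0.0°: ρ1 = 0.3492;  O1 = (0.3492, 0.0000, -0.0174)
arm 2 at φ=120.0°: ρ2 = 0.2647;  O2 = (-0.1324, 0.2293, -0.1638)
O3 = (0.3032·cos240.0°, 0.3032·sin240.0°, -0.1286) = (-0.1516, -0.2626, -0.1286)
eliminate P² terms by subtracting sphere 1 from 2 and 3
linear system: -0.9632x+0.4585y = -0.0254−-0.2928z; -1.0017x+-0.5252y = -0.0138−-0.2222z
Cramer: x(z) = 0.0204-0.2649z;  y(z) = -0.0125+0.0821z
into |P−O₁|² = l²: 1.0769z² + 0.2071z + -0.0514 = 0;  Δ = 0.2642;  z = -0.3348 or 0.1425 → z<0 root = -0.3348
x = 0.1090, y = -0.0400

(0.1090, -0.0400, -0.3348)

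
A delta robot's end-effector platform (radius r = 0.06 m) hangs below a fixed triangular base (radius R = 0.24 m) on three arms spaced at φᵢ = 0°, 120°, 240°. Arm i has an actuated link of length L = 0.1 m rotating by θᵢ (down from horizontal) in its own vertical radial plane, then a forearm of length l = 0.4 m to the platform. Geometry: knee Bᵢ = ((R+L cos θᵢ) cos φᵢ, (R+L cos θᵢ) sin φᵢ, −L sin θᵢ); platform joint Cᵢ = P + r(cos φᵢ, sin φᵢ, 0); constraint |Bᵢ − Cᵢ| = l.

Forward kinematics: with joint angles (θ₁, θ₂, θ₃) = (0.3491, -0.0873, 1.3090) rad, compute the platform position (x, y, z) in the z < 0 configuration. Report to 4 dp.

S1 = (0.2740·cos0.0°, 0.2740·sin0.0°, -0.0342) = (0.2740, 0.0000, -0.0342)
φ2=120.0°: virtual centre (-0.1398, 0.2422, 0.0087), radius l
S3 = (0.2059·cos240.0°, 0.2059·sin240.0°, -0.0966) = (-0.1029, -0.1783, -0.0966)
subtract pairs → two planes through P
[-0.8276 0.4843 0.0858]·P = 0.0020;  [-0.7538 -0.3566 -0.1248]·P = -0.0245
Cramer: x(z) = 0.0169-0.0452z;  y(z) = 0.0330-0.2544z
into |P−S₁|² = l²: 1.0668z² + 0.0748z + -0.0916 = 0;  Δ = 0.3967;  z = -0.3303 or 0.2601 → z<0 root = -0.3303
x = 0.0318, y = 0.1171

(0.0318, 0.1171, -0.3303)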